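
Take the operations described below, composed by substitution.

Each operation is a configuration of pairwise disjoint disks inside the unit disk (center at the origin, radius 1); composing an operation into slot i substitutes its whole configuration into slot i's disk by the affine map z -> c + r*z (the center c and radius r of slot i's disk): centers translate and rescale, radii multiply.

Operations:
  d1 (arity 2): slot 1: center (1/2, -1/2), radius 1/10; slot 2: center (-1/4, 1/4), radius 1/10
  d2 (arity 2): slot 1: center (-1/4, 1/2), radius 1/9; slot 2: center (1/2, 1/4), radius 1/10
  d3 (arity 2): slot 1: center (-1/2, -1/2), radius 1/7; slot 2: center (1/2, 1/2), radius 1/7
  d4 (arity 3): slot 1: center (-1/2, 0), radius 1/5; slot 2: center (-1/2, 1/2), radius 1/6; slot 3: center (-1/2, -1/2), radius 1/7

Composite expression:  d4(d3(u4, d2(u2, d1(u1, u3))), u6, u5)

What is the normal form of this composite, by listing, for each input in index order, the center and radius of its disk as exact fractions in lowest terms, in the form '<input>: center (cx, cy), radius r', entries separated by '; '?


u1: center (-269/700, 37/350), radius 1/3500; u2: center (-57/140, 4/35), radius 1/315; u3: center (-541/1400, 151/1400), radius 1/3500; u4: center (-3/5, -1/10), radius 1/35; u5: center (-1/2, -1/2), radius 1/7; u6: center (-1/2, 1/2), radius 1/6


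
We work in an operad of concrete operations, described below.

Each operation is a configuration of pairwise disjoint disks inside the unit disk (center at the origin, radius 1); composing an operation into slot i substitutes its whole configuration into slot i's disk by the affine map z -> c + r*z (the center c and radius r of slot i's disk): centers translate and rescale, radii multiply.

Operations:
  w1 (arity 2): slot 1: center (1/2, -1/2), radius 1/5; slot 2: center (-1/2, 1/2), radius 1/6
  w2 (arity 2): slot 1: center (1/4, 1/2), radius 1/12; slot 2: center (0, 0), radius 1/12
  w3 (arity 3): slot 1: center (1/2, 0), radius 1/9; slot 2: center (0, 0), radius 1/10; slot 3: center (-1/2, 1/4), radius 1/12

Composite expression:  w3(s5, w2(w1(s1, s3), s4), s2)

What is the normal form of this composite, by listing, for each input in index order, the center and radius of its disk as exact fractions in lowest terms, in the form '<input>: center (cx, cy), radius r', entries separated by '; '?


s1: center (7/240, 11/240), radius 1/600; s2: center (-1/2, 1/4), radius 1/12; s3: center (1/48, 13/240), radius 1/720; s4: center (0, 0), radius 1/120; s5: center (1/2, 0), radius 1/9

Only the slot chain above each s matters under w3; compose those maps.
tracing s5 down its 1-map path: center (1/2, 0), radius 1/9
tracing s1 down its 3-map path: center (7/240, 11/240), radius 1/600
tracing s3 down its 3-map path: center (1/48, 13/240), radius 1/720
tracing s4 down its 2-map path: center (0, 0), radius 1/120
tracing s2 down its 1-map path: center (-1/2, 1/4), radius 1/12


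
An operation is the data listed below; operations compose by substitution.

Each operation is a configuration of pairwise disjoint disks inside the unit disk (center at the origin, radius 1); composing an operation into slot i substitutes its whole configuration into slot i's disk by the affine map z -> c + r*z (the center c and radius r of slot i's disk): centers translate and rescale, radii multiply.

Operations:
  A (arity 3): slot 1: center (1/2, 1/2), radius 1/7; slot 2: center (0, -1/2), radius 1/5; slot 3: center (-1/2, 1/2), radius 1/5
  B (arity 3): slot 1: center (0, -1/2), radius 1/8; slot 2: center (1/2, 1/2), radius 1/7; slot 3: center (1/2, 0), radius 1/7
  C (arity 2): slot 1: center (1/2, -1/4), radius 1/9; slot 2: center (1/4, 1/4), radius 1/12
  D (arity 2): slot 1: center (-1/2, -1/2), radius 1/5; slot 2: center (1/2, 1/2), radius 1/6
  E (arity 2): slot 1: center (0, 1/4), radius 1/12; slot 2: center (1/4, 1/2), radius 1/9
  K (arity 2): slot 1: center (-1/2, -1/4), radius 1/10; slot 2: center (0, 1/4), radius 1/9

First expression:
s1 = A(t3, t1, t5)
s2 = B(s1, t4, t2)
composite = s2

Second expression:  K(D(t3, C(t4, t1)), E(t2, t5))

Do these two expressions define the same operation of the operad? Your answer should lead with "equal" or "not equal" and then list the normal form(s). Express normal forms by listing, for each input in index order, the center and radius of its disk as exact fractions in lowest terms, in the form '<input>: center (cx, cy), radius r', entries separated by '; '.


not equal; the first gives t1: center (0, -9/16), radius 1/40; t2: center (1/2, 0), radius 1/7; t3: center (1/16, -7/16), radius 1/56; t4: center (1/2, 1/2), radius 1/7; t5: center (-1/16, -7/16), radius 1/40 and the second t1: center (-107/240, -47/240), radius 1/720; t2: center (0, 5/18), radius 1/108; t3: center (-11/20, -3/10), radius 1/50; t4: center (-53/120, -49/240), radius 1/540; t5: center (1/36, 11/36), radius 1/81

Normal form of the first expression: t1: center (0, -9/16), radius 1/40; t2: center (1/2, 0), radius 1/7; t3: center (1/16, -7/16), radius 1/56; t4: center (1/2, 1/2), radius 1/7; t5: center (-1/16, -7/16), radius 1/40
Normal form of the second expression: t1: center (-107/240, -47/240), radius 1/720; t2: center (0, 5/18), radius 1/108; t3: center (-11/20, -3/10), radius 1/50; t4: center (-53/120, -49/240), radius 1/540; t5: center (1/36, 11/36), radius 1/81
The forms do not match — not equal.


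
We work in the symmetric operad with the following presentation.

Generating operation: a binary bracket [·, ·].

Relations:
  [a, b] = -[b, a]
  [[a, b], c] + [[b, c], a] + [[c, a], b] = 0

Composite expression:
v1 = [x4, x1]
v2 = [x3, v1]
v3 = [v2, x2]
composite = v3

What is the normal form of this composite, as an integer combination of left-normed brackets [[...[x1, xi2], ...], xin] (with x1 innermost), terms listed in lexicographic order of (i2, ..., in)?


A multilinear Lie element is pinned by x1-initial words (x1 innermost).
Composite bracket: [[x3, [x4, x1]], x2]
Full expansion: 8 signed words from ab - ba (2^3 = 8).
Words beginning with x1 determine it all:
  from x1x4x3x2, sign +1: term +[[[x1, x4], x3], x2]

[[[x1, x4], x3], x2]


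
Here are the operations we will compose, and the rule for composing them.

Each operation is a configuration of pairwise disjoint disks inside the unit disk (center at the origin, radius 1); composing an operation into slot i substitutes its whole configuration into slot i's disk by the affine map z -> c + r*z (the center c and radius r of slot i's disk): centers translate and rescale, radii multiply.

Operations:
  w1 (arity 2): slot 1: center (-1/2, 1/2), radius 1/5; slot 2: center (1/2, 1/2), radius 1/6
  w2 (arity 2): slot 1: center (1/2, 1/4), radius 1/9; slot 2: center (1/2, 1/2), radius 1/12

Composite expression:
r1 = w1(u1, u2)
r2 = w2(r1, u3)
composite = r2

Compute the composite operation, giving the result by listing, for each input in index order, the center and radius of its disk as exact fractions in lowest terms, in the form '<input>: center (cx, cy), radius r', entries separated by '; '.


u1: center (4/9, 11/36), radius 1/45; u2: center (5/9, 11/36), radius 1/54; u3: center (1/2, 1/2), radius 1/12

Nesting under w2 composes maps z -> c + r*z down each u-path.
input u1: composing its 2 substitution steps yields center (4/9, 11/36), radius 1/45
input u2: composing its 2 substitution steps yields center (5/9, 11/36), radius 1/54
input u3: composing its 1 substitution step yields center (1/2, 1/2), radius 1/12


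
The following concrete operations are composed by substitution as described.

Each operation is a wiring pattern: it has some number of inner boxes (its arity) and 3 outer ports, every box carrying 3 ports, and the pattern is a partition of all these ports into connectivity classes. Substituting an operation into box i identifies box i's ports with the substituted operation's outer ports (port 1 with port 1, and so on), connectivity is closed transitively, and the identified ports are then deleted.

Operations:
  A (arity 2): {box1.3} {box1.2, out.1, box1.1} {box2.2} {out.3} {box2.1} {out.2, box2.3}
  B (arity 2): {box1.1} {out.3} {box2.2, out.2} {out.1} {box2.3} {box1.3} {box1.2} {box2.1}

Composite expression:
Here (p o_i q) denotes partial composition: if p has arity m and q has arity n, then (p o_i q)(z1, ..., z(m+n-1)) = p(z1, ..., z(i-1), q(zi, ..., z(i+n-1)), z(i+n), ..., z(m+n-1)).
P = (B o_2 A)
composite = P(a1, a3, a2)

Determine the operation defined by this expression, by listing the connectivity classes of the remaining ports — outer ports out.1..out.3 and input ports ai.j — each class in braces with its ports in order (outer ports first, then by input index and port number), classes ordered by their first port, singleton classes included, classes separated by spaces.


{out.1} {out.2, a2.3} {out.3} {a1.1} {a1.2} {a1.3} {a2.1} {a2.2} {a3.1, a3.2} {a3.3}


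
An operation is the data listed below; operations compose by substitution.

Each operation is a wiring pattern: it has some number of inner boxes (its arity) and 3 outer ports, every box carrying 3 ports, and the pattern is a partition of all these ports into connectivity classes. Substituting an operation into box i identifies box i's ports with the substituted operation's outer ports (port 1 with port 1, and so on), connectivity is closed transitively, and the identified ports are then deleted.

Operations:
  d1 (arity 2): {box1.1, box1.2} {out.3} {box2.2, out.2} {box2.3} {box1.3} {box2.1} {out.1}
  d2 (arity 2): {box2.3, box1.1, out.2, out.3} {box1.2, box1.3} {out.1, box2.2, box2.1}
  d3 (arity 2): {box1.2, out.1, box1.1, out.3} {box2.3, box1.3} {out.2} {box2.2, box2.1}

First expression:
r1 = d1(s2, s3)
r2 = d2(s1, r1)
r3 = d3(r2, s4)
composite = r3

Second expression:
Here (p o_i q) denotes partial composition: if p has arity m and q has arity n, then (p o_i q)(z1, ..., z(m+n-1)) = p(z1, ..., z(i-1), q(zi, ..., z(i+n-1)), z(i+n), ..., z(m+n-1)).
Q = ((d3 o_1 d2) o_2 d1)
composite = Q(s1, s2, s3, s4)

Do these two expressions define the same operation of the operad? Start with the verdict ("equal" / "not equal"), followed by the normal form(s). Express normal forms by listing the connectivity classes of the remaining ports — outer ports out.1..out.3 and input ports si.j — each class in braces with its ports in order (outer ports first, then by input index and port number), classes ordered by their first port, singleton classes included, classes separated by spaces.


equal: each reduces to {out.1, out.3, s1.1, s3.2, s4.3} {out.2} {s1.2, s1.3} {s2.1, s2.2} {s2.3} {s3.1} {s3.3} {s4.1, s4.2}

The first composite normalizes to {out.1, out.3, s1.1, s3.2, s4.3} {out.2} {s1.2, s1.3} {s2.1, s2.2} {s2.3} {s3.1} {s3.3} {s4.1, s4.2}
The second composite normalizes to {out.1, out.3, s1.1, s3.2, s4.3} {out.2} {s1.2, s1.3} {s2.1, s2.2} {s2.3} {s3.1} {s3.3} {s4.1, s4.2}
One common form — equal.


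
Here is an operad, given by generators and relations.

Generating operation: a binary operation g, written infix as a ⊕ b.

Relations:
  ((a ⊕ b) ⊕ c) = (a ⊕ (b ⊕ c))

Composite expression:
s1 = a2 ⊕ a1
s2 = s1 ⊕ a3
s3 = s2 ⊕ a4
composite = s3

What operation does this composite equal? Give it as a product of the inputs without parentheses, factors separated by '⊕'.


a2 ⊕ a1 ⊕ a3 ⊕ a4


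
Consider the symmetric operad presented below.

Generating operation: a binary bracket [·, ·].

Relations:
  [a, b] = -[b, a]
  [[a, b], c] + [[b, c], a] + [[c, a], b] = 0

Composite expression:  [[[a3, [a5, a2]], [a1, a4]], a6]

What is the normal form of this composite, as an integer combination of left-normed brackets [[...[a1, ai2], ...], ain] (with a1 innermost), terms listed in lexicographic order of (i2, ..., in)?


-[[[[[a1, a4], a2], a5], a3], a6] + [[[[[a1, a4], a3], a2], a5], a6] - [[[[[a1, a4], a3], a5], a2], a6] + [[[[[a1, a4], a5], a2], a3], a6]

Left-normed coefficients sit on the a1-initial expansion words.
Composite bracket: [[[a3, [a5, a2]], [a1, a4]], a6]
Under [a, b] = ab - ba we get 32 signed associative words (2^5 = 32).
Keep just the words that open with a1:
  word a1a4a2a5a3a6 has sign -1, contributing -[[[[[a1, a4], a2], a5], a3], a6]
  word a1a4a3a2a5a6 has sign +1, contributing +[[[[[a1, a4], a3], a2], a5], a6]
  word a1a4a3a5a2a6 has sign -1, contributing -[[[[[a1, a4], a3], a5], a2], a6]
  word a1a4a5a2a3a6 has sign +1, contributing +[[[[[a1, a4], a5], a2], a3], a6]


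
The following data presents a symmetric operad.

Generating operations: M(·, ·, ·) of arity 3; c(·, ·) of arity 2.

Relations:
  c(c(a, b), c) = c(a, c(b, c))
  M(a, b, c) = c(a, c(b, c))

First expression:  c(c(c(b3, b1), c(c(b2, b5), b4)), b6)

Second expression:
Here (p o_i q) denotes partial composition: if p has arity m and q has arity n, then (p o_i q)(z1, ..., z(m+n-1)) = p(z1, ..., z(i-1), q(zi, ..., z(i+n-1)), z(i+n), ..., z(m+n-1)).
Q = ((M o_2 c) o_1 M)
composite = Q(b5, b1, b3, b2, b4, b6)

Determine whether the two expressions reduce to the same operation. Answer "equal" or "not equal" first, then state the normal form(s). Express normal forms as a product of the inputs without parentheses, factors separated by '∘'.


not equal; first: b3 ∘ b1 ∘ b2 ∘ b5 ∘ b4 ∘ b6; second: b5 ∘ b1 ∘ b3 ∘ b2 ∘ b4 ∘ b6

The first expression reduces to b3 ∘ b1 ∘ b2 ∘ b5 ∘ b4 ∘ b6
The second expression reduces to b5 ∘ b1 ∘ b3 ∘ b2 ∘ b4 ∘ b6
Distinct normal forms: not equal.


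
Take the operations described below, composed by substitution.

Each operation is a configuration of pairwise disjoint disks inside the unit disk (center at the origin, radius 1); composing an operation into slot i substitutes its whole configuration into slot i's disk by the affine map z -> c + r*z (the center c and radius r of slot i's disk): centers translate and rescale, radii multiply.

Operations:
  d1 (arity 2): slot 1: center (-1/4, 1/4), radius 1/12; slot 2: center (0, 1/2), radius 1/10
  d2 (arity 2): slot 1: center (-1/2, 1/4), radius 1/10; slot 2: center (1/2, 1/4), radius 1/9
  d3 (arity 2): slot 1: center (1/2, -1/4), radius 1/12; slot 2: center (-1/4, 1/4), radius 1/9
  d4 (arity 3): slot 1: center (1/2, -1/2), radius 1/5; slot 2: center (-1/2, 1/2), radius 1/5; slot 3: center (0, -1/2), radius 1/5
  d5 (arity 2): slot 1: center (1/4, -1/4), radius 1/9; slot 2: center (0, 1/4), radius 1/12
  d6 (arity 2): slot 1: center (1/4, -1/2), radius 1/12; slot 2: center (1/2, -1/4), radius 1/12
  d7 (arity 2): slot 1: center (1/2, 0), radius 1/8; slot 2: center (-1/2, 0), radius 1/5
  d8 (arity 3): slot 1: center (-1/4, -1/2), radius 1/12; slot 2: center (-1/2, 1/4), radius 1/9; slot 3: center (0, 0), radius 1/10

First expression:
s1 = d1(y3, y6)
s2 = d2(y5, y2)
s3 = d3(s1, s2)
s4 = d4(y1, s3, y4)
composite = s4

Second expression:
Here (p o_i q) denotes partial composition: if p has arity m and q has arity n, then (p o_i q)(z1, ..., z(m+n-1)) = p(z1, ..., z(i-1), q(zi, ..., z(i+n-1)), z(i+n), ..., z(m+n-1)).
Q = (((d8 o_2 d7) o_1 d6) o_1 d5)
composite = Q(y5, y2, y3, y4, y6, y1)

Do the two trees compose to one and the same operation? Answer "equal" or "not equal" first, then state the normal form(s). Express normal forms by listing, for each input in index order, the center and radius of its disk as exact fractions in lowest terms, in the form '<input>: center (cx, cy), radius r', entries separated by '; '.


not equal: they reduce to y1: center (1/2, -1/2), radius 1/5; y2: center (-97/180, 5/9), radius 1/405; y3: center (-97/240, 109/240), radius 1/720; y4: center (0, -1/2), radius 1/5; y5: center (-101/180, 5/9), radius 1/450; y6: center (-2/5, 11/24), radius 1/600 and y1: center (0, 0), radius 1/10; y2: center (-11/48, -311/576), radius 1/1728; y3: center (-5/24, -25/48), radius 1/144; y4: center (-4/9, 1/4), radius 1/72; y5: center (-131/576, -313/576), radius 1/1296; y6: center (-5/9, 1/4), radius 1/45

Reducing the first expression gives y1: center (1/2, -1/2), radius 1/5; y2: center (-97/180, 5/9), radius 1/405; y3: center (-97/240, 109/240), radius 1/720; y4: center (0, -1/2), radius 1/5; y5: center (-101/180, 5/9), radius 1/450; y6: center (-2/5, 11/24), radius 1/600
Reducing the second expression gives y1: center (0, 0), radius 1/10; y2: center (-11/48, -311/576), radius 1/1728; y3: center (-5/24, -25/48), radius 1/144; y4: center (-4/9, 1/4), radius 1/72; y5: center (-131/576, -313/576), radius 1/1296; y6: center (-5/9, 1/4), radius 1/45
Different reductions; not equal.


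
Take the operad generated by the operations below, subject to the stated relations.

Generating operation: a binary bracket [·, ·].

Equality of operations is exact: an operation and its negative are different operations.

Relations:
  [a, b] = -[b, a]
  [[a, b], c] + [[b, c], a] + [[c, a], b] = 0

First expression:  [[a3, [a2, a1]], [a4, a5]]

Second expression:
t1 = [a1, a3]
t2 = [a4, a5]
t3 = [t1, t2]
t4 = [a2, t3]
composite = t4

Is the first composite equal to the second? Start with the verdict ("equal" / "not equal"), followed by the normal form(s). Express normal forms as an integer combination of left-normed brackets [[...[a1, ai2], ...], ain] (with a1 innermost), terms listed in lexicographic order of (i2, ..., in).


The first expression reduces to [[[[a1, a2], a3], a4], a5] - [[[[a1, a2], a3], a5], a4]
The second expression reduces to -[[[[a1, a3], a4], a5], a2] + [[[[a1, a3], a5], a4], a2]
Distinct normal forms: not equal.

not equal: they reduce to [[[[a1, a2], a3], a4], a5] - [[[[a1, a2], a3], a5], a4] and -[[[[a1, a3], a4], a5], a2] + [[[[a1, a3], a5], a4], a2]


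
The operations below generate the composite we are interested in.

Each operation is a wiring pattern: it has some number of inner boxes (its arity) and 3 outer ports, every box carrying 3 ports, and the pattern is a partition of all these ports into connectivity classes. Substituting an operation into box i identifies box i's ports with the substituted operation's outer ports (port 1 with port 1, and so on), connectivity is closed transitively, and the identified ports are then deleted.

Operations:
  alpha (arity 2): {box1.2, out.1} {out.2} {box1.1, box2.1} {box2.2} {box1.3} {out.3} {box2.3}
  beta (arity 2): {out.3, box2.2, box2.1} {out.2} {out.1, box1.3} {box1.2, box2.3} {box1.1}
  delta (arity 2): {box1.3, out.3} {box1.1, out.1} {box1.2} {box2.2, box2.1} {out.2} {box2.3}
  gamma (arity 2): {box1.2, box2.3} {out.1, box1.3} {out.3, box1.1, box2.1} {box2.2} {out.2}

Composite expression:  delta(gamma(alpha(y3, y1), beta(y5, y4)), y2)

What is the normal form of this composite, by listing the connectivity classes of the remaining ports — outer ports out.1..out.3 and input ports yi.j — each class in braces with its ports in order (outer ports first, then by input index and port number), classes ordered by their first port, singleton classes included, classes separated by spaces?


{out.1} {out.2} {out.3, y3.2, y5.3} {y1.1, y3.1} {y1.2} {y1.3} {y2.1, y2.2} {y2.3} {y3.3} {y4.1, y4.2} {y4.3, y5.2} {y5.1}

Connectivity passes through glued delta-boundaries; trace each wire chain.
the subtree at alpha composes to {out.1, y3.2} {out.2} {out.3} {y1.1, y3.1} {y1.2} {y1.3} {y3.3} on (y3, y1); out.j = own outer ports
the subtree at beta composes to {out.1, y5.3} {out.2} {out.3, y4.1, y4.2} {y4.3, y5.2} {y5.1} on (y5, y4); out.j = own outer ports
the subtree at gamma composes to {out.1} {out.2} {out.3, y3.2, y5.3} {y1.1, y3.1} {y1.2} {y1.3} {y3.3} {y4.1, y4.2} {y4.3, y5.2} {y5.1} on (y3, y1, y5, y4); out.j = own outer ports
the subtree at delta composes to {out.1} {out.2} {out.3, y3.2, y5.3} {y1.1, y3.1} {y1.2} {y1.3} {y2.1, y2.2} {y2.3} {y3.3} {y4.1, y4.2} {y4.3, y5.2} {y5.1} on (y3, y1, y5, y4, y2); out.j = own outer ports


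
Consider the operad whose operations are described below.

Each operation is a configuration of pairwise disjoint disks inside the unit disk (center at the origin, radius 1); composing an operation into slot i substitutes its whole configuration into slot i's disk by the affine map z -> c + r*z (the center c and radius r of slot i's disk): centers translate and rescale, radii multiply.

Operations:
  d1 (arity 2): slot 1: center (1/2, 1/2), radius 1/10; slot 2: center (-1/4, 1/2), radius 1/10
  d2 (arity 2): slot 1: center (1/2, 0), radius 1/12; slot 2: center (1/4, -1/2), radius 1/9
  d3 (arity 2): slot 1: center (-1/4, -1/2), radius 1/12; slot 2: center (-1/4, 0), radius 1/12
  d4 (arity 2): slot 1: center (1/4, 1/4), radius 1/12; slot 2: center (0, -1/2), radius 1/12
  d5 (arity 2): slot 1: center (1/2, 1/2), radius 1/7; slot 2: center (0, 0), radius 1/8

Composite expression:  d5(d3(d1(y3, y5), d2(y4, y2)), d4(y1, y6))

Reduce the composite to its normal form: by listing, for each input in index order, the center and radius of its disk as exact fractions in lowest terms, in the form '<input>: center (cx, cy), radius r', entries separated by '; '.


y1: center (1/32, 1/32), radius 1/96; y2: center (157/336, 83/168), radius 1/756; y3: center (79/168, 73/168), radius 1/840; y4: center (79/168, 1/2), radius 1/1008; y5: center (155/336, 73/168), radius 1/840; y6: center (0, -1/16), radius 1/96


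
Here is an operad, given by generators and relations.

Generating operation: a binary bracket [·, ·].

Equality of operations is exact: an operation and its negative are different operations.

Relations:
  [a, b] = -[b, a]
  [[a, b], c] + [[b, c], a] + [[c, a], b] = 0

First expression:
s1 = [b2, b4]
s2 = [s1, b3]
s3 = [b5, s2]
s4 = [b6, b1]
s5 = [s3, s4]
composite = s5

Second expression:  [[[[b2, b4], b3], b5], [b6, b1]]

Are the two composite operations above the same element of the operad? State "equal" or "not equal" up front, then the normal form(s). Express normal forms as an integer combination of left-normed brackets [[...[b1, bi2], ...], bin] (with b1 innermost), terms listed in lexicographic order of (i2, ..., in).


The first composite normalizes to -[[[[[b1, b6], b2], b4], b3], b5] + [[[[[b1, b6], b3], b2], b4], b5] - [[[[[b1, b6], b3], b4], b2], b5] + [[[[[b1, b6], b4], b2], b3], b5] + [[[[[b1, b6], b5], b2], b4], b3] - [[[[[b1, b6], b5], b3], b2], b4] + [[[[[b1, b6], b5], b3], b4], b2] - [[[[[b1, b6], b5], b4], b2], b3]
The second composite normalizes to [[[[[b1, b6], b2], b4], b3], b5] - [[[[[b1, b6], b3], b2], b4], b5] + [[[[[b1, b6], b3], b4], b2], b5] - [[[[[b1, b6], b4], b2], b3], b5] - [[[[[b1, b6], b5], b2], b4], b3] + [[[[[b1, b6], b5], b3], b2], b4] - [[[[[b1, b6], b5], b3], b4], b2] + [[[[[b1, b6], b5], b4], b2], b3]
The normal forms differ: not equal.

not equal; the first gives -[[[[[b1, b6], b2], b4], b3], b5] + [[[[[b1, b6], b3], b2], b4], b5] - [[[[[b1, b6], b3], b4], b2], b5] + [[[[[b1, b6], b4], b2], b3], b5] + [[[[[b1, b6], b5], b2], b4], b3] - [[[[[b1, b6], b5], b3], b2], b4] + [[[[[b1, b6], b5], b3], b4], b2] - [[[[[b1, b6], b5], b4], b2], b3] and the second [[[[[b1, b6], b2], b4], b3], b5] - [[[[[b1, b6], b3], b2], b4], b5] + [[[[[b1, b6], b3], b4], b2], b5] - [[[[[b1, b6], b4], b2], b3], b5] - [[[[[b1, b6], b5], b2], b4], b3] + [[[[[b1, b6], b5], b3], b2], b4] - [[[[[b1, b6], b5], b3], b4], b2] + [[[[[b1, b6], b5], b4], b2], b3]


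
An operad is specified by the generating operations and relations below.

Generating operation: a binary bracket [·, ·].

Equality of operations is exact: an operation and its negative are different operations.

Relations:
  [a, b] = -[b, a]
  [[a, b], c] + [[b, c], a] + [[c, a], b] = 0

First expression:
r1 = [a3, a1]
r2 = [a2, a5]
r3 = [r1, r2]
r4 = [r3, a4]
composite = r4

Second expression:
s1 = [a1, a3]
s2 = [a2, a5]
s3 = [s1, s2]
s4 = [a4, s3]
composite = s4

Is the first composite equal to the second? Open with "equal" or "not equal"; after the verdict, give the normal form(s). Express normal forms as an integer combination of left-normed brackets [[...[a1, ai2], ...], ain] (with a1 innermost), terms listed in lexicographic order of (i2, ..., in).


equal: each reduces to -[[[[a1, a3], a2], a5], a4] + [[[[a1, a3], a5], a2], a4]


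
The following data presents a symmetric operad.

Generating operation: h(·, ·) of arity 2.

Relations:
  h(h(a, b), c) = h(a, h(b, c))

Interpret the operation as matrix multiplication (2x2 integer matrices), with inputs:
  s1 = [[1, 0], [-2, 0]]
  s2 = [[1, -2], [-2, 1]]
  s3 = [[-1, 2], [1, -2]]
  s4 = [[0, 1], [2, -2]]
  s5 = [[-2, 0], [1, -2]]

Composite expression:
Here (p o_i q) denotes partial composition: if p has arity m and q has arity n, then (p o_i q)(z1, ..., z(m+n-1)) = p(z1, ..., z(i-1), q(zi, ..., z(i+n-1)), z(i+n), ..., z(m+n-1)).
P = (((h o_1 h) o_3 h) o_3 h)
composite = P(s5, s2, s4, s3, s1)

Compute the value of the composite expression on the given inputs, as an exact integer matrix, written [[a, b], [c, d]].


[[-90, 0], [105, 0]]

h(s5, s2) = [[-2, 4], [5, -4]]
h(s4, s3) = [[1, -2], [-4, 8]]
h(h(s4, s3), s1) = [[5, 0], [-20, 0]]
h(h(s5, s2), h(h(s4, s3), s1)) = [[-90, 0], [105, 0]]


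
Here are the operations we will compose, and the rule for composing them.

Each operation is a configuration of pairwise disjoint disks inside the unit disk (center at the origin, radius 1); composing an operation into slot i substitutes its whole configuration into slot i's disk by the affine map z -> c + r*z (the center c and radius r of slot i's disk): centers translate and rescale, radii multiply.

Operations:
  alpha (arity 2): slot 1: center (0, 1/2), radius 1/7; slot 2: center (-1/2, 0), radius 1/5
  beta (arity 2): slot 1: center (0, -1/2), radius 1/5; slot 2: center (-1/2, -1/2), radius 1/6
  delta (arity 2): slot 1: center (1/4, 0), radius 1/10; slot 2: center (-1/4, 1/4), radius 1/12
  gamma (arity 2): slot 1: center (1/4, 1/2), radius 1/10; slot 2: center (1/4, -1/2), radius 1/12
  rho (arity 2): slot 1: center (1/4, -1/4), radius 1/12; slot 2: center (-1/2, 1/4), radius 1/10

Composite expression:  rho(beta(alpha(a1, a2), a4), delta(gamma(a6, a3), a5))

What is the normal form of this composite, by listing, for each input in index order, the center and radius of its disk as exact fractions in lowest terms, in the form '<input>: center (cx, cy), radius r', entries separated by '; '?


Affine substitution under rho: radii multiply and a-centers shift.
tracing a1 down its 3-map path: center (1/4, -17/60), radius 1/420
tracing a2 down its 3-map path: center (29/120, -7/24), radius 1/300
tracing a4 down its 2-map path: center (5/24, -7/24), radius 1/72
tracing a6 down its 3-map path: center (-189/400, 51/200), radius 1/1000
tracing a3 down its 3-map path: center (-189/400, 49/200), radius 1/1200
tracing a5 down its 2-map path: center (-21/40, 11/40), radius 1/120

a1: center (1/4, -17/60), radius 1/420; a2: center (29/120, -7/24), radius 1/300; a3: center (-189/400, 49/200), radius 1/1200; a4: center (5/24, -7/24), radius 1/72; a5: center (-21/40, 11/40), radius 1/120; a6: center (-189/400, 51/200), radius 1/1000


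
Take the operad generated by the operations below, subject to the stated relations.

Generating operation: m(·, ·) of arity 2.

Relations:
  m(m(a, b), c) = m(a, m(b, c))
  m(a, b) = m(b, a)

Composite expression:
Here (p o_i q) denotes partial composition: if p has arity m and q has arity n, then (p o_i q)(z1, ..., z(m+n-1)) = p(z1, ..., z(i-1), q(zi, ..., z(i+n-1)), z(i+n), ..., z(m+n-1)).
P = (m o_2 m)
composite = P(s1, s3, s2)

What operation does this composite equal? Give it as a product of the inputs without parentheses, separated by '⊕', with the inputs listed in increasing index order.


Any arrangement under m is one operation, so sort the s-inputs.
m(s3, s2) flattens to s3 ⊕ s2
m(s1, m(s3, s2)) flattens to s1 ⊕ s3 ⊕ s2
rearranged into index order: s1 ⊕ s2 ⊕ s3

s1 ⊕ s2 ⊕ s3


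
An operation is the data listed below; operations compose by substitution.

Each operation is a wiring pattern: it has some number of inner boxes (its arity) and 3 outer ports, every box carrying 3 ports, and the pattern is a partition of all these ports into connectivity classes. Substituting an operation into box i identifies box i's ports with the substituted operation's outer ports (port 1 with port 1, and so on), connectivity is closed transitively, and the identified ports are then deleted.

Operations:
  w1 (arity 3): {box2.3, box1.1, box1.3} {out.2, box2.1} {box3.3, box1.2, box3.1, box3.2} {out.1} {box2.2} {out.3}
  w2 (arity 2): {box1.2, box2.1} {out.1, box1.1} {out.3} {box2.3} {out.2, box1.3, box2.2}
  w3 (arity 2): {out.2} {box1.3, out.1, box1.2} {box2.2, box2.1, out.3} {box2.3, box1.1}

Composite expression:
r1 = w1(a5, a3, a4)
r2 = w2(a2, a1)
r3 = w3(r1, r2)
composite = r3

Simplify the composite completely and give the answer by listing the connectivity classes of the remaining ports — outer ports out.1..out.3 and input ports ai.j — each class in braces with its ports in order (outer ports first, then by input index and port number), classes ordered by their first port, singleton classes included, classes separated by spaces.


{out.1, a3.1} {out.2} {out.3, a1.2, a2.1, a2.3} {a1.1, a2.2} {a1.3} {a3.2} {a3.3, a5.1, a5.3} {a4.1, a4.2, a4.3, a5.2}

Substituting into w3 glues patterns; closure does the rest.
after w1, the pattern on (a5, a3, a4) reads {out.1} {out.2, a3.1} {out.3} {a3.2} {a3.3, a5.1, a5.3} {a4.1, a4.2, a4.3, a5.2} (out.j = its outer ports)
after w2, the pattern on (a2, a1) reads {out.1, a2.1} {out.2, a1.2, a2.3} {out.3} {a1.1, a2.2} {a1.3} (out.j = its outer ports)
after w3, the pattern on (a5, a3, a4, a2, a1) reads {out.1, a3.1} {out.2} {out.3, a1.2, a2.1, a2.3} {a1.1, a2.2} {a1.3} {a3.2} {a3.3, a5.1, a5.3} {a4.1, a4.2, a4.3, a5.2} (out.j = its outer ports)


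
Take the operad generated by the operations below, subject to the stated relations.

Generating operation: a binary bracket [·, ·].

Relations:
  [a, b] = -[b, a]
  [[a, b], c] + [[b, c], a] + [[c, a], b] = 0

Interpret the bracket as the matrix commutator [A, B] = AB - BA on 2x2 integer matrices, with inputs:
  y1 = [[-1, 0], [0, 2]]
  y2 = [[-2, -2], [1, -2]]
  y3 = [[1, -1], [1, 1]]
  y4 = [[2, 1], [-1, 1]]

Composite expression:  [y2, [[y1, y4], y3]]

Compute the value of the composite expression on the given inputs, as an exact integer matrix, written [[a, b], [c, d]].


[y1, y4] = [[0, -3], [-3, 0]]
[[y1, y4], y3] = [[-6, 0], [0, 6]]
[y2, [[y1, y4], y3]] = [[0, -24], [-12, 0]]

[[0, -24], [-12, 0]]


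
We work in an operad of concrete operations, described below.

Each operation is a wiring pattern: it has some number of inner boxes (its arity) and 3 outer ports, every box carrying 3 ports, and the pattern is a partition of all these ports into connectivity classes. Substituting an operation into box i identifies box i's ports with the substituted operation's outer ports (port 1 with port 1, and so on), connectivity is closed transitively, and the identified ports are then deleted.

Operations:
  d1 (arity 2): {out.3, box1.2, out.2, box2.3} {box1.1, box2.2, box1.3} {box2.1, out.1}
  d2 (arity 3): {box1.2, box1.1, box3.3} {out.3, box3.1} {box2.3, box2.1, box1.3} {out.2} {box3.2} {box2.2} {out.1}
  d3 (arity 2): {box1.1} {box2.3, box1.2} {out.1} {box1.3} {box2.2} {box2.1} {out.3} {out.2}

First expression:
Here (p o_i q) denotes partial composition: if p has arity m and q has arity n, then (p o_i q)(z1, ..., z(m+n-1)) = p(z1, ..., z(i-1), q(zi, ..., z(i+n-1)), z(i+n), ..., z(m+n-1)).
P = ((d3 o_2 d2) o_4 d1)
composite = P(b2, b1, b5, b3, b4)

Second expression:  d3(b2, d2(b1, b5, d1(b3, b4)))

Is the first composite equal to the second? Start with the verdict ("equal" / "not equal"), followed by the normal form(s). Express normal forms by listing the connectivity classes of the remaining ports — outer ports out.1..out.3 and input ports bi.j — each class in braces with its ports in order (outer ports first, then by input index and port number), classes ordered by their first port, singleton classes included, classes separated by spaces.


Normal form of the first expression: {out.1} {out.2} {out.3} {b1.1, b1.2, b3.2, b4.3} {b1.3, b5.1, b5.3} {b2.1} {b2.2, b4.1} {b2.3} {b3.1, b3.3, b4.2} {b5.2}
Normal form of the second expression: {out.1} {out.2} {out.3} {b1.1, b1.2, b3.2, b4.3} {b1.3, b5.1, b5.3} {b2.1} {b2.2, b4.1} {b2.3} {b3.1, b3.3, b4.2} {b5.2}
Identical normal forms: equal.

equal: each reduces to {out.1} {out.2} {out.3} {b1.1, b1.2, b3.2, b4.3} {b1.3, b5.1, b5.3} {b2.1} {b2.2, b4.1} {b2.3} {b3.1, b3.3, b4.2} {b5.2}


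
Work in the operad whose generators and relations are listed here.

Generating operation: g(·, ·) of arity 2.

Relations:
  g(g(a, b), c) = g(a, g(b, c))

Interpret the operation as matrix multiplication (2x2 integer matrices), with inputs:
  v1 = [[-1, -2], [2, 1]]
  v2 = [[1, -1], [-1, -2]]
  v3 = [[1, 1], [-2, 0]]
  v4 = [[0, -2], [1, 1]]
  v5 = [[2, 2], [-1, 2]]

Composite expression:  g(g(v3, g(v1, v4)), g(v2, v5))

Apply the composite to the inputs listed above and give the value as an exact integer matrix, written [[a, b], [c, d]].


g(v1, v4) = [[-2, 0], [1, -3]]
g(v3, g(v1, v4)) = [[-1, -3], [4, 0]]
g(v2, v5) = [[3, 0], [0, -6]]
g(g(v3, g(v1, v4)), g(v2, v5)) = [[-3, 18], [12, 0]]

[[-3, 18], [12, 0]]


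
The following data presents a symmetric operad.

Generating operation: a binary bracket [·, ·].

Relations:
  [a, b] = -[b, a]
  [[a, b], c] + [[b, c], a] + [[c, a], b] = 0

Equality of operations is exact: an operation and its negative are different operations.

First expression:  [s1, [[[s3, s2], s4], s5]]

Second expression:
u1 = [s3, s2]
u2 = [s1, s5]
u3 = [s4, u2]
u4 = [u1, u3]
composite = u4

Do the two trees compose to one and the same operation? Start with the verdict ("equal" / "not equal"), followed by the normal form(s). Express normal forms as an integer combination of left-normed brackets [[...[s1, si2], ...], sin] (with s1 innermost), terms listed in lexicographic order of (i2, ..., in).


not equal; the first gives -[[[[s1, s2], s3], s4], s5] + [[[[s1, s3], s2], s4], s5] + [[[[s1, s4], s2], s3], s5] - [[[[s1, s4], s3], s2], s5] + [[[[s1, s5], s2], s3], s4] - [[[[s1, s5], s3], s2], s4] - [[[[s1, s5], s4], s2], s3] + [[[[s1, s5], s4], s3], s2] and the second -[[[[s1, s5], s4], s2], s3] + [[[[s1, s5], s4], s3], s2]

Reducing the first expression gives -[[[[s1, s2], s3], s4], s5] + [[[[s1, s3], s2], s4], s5] + [[[[s1, s4], s2], s3], s5] - [[[[s1, s4], s3], s2], s5] + [[[[s1, s5], s2], s3], s4] - [[[[s1, s5], s3], s2], s4] - [[[[s1, s5], s4], s2], s3] + [[[[s1, s5], s4], s3], s2]
Reducing the second expression gives -[[[[s1, s5], s4], s2], s3] + [[[[s1, s5], s4], s3], s2]
The normal forms differ: not equal.


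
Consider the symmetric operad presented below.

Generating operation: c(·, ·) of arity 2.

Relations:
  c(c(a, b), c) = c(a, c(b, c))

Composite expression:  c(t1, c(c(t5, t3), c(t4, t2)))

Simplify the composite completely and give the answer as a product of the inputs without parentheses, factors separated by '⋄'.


t1 ⋄ t5 ⋄ t3 ⋄ t4 ⋄ t2

Key point: c is associative — brackets drop, the t-order remains.
c(t5, t3) unparenthesizes to t5 ⋄ t3
c(t4, t2) unparenthesizes to t4 ⋄ t2
c(c(t5, t3), c(t4, t2)) unparenthesizes to t5 ⋄ t3 ⋄ t4 ⋄ t2
c(t1, c(c(t5, t3), c(t4, t2))) unparenthesizes to t1 ⋄ t5 ⋄ t3 ⋄ t4 ⋄ t2


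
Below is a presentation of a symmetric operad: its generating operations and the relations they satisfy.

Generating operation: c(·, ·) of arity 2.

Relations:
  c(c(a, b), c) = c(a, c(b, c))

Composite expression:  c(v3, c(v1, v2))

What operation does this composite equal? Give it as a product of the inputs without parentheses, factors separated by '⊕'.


v3 ⊕ v1 ⊕ v2

The c-tree's shape is irrelevant; the v-reading-order decides.
c(v1, v2) reduces to v1 ⊕ v2
c(v3, c(v1, v2)) reduces to v3 ⊕ v1 ⊕ v2


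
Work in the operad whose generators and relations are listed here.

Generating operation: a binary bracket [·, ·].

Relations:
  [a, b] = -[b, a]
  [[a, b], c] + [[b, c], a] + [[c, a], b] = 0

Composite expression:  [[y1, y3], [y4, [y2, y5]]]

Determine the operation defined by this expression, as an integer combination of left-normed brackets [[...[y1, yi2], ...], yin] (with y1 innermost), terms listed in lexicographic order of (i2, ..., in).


In the tensor algebra, words opening y1 carry the y1-anchored form.
Composite bracket: [[y1, y3], [y4, [y2, y5]]]
The bracket unfolds into 16 signed words via [a, b] = ab - ba (2^4 = 16).
Words beginning with y1 determine it all:
  word y1y3y2y5y4 has sign -1, contributing -[[[[y1, y3], y2], y5], y4]
  word y1y3y4y2y5 has sign +1, contributing +[[[[y1, y3], y4], y2], y5]
  word y1y3y4y5y2 has sign -1, contributing -[[[[y1, y3], y4], y5], y2]
  word y1y3y5y2y4 has sign +1, contributing +[[[[y1, y3], y5], y2], y4]

-[[[[y1, y3], y2], y5], y4] + [[[[y1, y3], y4], y2], y5] - [[[[y1, y3], y4], y5], y2] + [[[[y1, y3], y5], y2], y4]


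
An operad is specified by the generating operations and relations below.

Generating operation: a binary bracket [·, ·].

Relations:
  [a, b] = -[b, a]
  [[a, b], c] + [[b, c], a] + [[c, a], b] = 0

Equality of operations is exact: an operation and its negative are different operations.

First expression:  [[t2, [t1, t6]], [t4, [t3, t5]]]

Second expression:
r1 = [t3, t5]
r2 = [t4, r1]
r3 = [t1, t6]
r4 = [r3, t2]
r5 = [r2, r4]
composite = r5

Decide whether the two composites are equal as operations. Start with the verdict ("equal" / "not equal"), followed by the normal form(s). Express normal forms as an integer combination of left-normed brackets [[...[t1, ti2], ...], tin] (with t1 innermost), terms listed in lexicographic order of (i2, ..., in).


The first composite normalizes to [[[[[t1, t6], t2], t3], t5], t4] - [[[[[t1, t6], t2], t4], t3], t5] + [[[[[t1, t6], t2], t4], t5], t3] - [[[[[t1, t6], t2], t5], t3], t4]
The second composite normalizes to [[[[[t1, t6], t2], t3], t5], t4] - [[[[[t1, t6], t2], t4], t3], t5] + [[[[[t1, t6], t2], t4], t5], t3] - [[[[[t1, t6], t2], t5], t3], t4]
Both agree, so they are equal.

equal; both compose to [[[[[t1, t6], t2], t3], t5], t4] - [[[[[t1, t6], t2], t4], t3], t5] + [[[[[t1, t6], t2], t4], t5], t3] - [[[[[t1, t6], t2], t5], t3], t4]


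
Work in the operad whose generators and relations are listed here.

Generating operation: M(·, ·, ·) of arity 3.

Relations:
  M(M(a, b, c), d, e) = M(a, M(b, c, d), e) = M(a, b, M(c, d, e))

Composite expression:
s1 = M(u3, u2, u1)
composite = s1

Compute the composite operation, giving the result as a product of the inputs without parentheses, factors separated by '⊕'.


Associativity of M dissolves the nesting; only the u-input order survives.
M(u3, u2, u1) collapses to u3 ⊕ u2 ⊕ u1

u3 ⊕ u2 ⊕ u1


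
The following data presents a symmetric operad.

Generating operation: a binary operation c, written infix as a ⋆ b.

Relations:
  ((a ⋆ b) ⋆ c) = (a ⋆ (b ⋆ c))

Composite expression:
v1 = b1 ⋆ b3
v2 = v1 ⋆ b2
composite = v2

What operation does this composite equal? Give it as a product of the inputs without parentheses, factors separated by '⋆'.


b1 ⋆ b3 ⋆ b2

Associativity of c dissolves the nesting; only the b-input order survives.
(b1 ⋆ b3) flattens to b1 ⋆ b3
((b1 ⋆ b3) ⋆ b2) flattens to b1 ⋆ b3 ⋆ b2


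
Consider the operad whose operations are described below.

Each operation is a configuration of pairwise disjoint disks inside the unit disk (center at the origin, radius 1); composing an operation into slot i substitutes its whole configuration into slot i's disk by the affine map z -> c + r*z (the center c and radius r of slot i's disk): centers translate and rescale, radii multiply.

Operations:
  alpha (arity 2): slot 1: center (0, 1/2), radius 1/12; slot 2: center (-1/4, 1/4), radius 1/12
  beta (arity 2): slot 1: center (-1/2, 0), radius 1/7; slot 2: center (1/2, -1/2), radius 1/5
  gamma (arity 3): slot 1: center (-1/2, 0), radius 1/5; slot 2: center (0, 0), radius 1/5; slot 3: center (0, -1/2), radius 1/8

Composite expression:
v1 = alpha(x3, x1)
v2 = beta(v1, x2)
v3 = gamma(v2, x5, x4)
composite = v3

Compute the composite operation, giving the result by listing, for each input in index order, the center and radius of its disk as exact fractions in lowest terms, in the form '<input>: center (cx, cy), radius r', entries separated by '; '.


x1: center (-17/28, 1/140), radius 1/420; x2: center (-2/5, -1/10), radius 1/25; x3: center (-3/5, 1/70), radius 1/420; x4: center (0, -1/2), radius 1/8; x5: center (0, 0), radius 1/5
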